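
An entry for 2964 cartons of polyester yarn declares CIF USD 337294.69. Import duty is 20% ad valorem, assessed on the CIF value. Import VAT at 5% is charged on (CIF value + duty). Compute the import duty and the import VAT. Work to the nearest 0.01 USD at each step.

Import duty: USD 67458.94; import VAT: USD 20237.68

Import duty = 337294.69 × 20% = 67458.94
VAT base = CIF + duty = 337294.69 + 67458.94 = 404753.63
Import VAT = 404753.63 × 5% = 20237.68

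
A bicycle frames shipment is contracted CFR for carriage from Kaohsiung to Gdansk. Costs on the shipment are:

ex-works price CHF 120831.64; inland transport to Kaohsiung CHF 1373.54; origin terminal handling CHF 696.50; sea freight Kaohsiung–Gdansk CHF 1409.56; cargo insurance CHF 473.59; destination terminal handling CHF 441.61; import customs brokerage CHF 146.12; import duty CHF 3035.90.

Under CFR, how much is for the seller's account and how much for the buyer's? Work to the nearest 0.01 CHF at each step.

Seller: CHF 124311.24; buyer: CHF 4097.22

CFR: the seller pays costs through ocean freight to the destination port, but not insurance.
Seller's account: goods 120831.64 + inland to port 1373.54 + origin terminal 696.50 + freight 1409.56 = 124311.24
Buyer's account: insurance 473.59 + destination terminal 441.61 + brokerage 146.12 + duty 3035.90 = 4097.22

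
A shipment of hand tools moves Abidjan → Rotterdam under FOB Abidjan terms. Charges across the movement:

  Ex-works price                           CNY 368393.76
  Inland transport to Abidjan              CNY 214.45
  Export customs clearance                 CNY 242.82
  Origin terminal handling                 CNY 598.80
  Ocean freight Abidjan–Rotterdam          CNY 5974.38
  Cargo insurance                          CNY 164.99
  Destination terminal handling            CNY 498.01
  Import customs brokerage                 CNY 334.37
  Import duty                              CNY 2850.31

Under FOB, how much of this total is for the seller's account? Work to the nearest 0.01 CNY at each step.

FOB: the seller bears costs until goods are on board at the origin port; the buyer bears freight, insurance and all costs thereafter.
Seller's account: goods 368393.76 + inland to port 214.45 + export clearance 242.82 + origin terminal 598.80 = 369449.83
Buyer's account: freight 5974.38 + insurance 164.99 + destination terminal 498.01 + brokerage 334.37 + duty 2850.31 = 9822.06

Seller's account: CNY 369449.83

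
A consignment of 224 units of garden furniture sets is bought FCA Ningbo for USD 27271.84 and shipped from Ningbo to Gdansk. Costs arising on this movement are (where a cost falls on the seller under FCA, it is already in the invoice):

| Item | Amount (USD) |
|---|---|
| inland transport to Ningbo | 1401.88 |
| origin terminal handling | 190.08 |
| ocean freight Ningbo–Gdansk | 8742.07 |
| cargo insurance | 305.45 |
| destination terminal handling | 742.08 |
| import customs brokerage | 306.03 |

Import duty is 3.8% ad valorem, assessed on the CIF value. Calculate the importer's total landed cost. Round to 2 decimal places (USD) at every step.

FCA: the seller delivers export-cleared goods to the carrier; the buyer bears costs from that point.
Already in the invoice (seller's account under FCA): inland to port — exclude.
CIF value = FCA price + origin terminal + freight + insurance = 27271.84 + 190.08 + 8742.07 + 305.45 = 36509.44
Import duty = 36509.44 × 3.8% = 1387.36
Buyer bears: origin terminal 190.08 + freight 8742.07 + insurance 305.45 + destination terminal 742.08 + brokerage 306.03 + duty 1387.36 = 11673.07
Landed cost = invoice 27271.84 + 11673.07 = 38944.91

Total landed cost: USD 38944.91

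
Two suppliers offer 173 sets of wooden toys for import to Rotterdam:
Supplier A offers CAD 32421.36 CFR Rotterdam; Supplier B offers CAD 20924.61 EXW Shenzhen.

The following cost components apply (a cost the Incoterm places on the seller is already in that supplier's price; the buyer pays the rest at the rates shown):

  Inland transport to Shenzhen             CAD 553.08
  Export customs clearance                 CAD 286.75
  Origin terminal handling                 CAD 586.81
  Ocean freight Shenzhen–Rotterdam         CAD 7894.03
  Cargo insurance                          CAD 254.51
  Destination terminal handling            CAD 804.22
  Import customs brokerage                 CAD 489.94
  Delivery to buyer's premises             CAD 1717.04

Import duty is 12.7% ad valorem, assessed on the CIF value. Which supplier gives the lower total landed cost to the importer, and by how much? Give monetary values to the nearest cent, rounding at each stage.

Supplier B is cheaper by CAD 2452.45

Supplier A (CFR):
CIF value = CFR price + insurance = 32421.36 + 254.51 = 32675.87
Import duty = 32675.87 × 12.7% = 4149.84
Buyer bears (A): 254.51 + 804.22 + 489.94 + 1717.04 = 3265.71
Landed cost (A) = invoice 32421.36 + 3265.71 + duty 4149.84 = 39836.91
Supplier B (EXW):
CIF value = EXW price + inland to port + export clearance + origin terminal + freight + insurance = 20924.61 + 553.08 + 286.75 + 586.81 + 7894.03 + 254.51 = 30499.79
Import duty = 30499.79 × 12.7% = 3873.47
Buyer bears (B): 553.08 + 286.75 + 586.81 + 7894.03 + 254.51 + 804.22 + 489.94 + 1717.04 = 12586.38
Landed cost (B) = invoice 20924.61 + 12586.38 + duty 3873.47 = 37384.46
Difference = |39836.91 − 37384.46| = 2452.45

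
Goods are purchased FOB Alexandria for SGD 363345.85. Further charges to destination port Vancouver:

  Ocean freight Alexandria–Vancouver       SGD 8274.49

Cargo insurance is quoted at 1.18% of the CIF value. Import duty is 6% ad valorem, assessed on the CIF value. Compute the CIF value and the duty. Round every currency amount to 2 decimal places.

CIF value: SGD 376057.82; import duty: SGD 22563.47

Let C be the CIF value. C = FOB price + freight + 1.18% × C
C − 1.18% × C = 363345.85 + 8274.49
0.9882 × C = 371620.34
C = 371620.34 / 0.9882 = 376057.82
Insurance premium = 1.18% × 376057.82 = 4437.48
Import duty = 376057.82 × 6% = 22563.47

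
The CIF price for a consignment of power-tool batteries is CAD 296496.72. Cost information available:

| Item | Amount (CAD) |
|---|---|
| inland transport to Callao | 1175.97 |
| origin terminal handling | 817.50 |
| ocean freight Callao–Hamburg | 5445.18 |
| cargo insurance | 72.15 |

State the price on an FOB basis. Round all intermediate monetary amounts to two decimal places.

Not relevant to the conversion: origin terminal, inland to port — on the seller under both CIF and FOB; already in the CIF price and stays in the FOB price.
From CIF to FOB, the seller no longer bears: freight, insurance.
FOB price = 296496.72 − 5445.18 − 72.15 = 290979.39

FOB price: CAD 290979.39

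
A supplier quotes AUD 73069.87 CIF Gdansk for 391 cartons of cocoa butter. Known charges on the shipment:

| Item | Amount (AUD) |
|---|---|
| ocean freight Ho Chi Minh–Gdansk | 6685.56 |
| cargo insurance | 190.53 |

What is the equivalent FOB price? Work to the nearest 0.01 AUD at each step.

FOB price: AUD 66193.78

From CIF to FOB, the seller no longer bears: freight, insurance.
FOB price = 73069.87 − 6685.56 − 190.53 = 66193.78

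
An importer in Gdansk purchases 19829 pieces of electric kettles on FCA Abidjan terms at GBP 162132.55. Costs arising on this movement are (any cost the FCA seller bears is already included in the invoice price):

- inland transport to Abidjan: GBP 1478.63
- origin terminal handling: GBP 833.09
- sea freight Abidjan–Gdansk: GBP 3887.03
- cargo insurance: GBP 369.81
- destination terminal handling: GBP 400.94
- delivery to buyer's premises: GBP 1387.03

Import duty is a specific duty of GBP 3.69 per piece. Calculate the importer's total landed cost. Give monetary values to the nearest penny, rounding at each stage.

Total landed cost: GBP 242179.46

FCA: the seller delivers export-cleared goods to the carrier; the buyer bears costs from that point.
Already in the invoice (seller's account under FCA): inland to port — exclude.
CIF value = FCA price + origin terminal + freight + insurance = 162132.55 + 833.09 + 3887.03 + 369.81 = 167222.48
Import duty = 19829 × 3.69 = 73169.01
Buyer bears: origin terminal 833.09 + freight 3887.03 + insurance 369.81 + destination terminal 400.94 + delivery 1387.03 + duty 73169.01 = 80046.91
Landed cost = invoice 162132.55 + 80046.91 = 242179.46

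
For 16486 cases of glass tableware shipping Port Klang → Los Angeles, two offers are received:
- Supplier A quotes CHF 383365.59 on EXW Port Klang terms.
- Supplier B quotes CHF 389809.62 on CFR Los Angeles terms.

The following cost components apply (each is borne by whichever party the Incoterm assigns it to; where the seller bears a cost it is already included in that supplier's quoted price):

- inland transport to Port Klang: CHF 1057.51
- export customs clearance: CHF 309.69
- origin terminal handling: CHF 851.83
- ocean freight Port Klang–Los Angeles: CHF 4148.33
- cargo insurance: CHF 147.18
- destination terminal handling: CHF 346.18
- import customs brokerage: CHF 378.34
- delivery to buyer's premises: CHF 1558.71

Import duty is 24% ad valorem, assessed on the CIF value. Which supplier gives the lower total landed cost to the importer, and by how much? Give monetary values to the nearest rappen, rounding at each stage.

Supplier A (EXW):
CIF value = EXW price + inland to port + export clearance + origin terminal + freight + insurance = 383365.59 + 1057.51 + 309.69 + 851.83 + 4148.33 + 147.18 = 389880.13
Import duty = 389880.13 × 24% = 93571.23
Buyer bears (A): 1057.51 + 309.69 + 851.83 + 4148.33 + 147.18 + 346.18 + 378.34 + 1558.71 = 8797.77
Landed cost (A) = invoice 383365.59 + 8797.77 + duty 93571.23 = 485734.59
Supplier B (CFR):
CIF value = CFR price + insurance = 389809.62 + 147.18 = 389956.80
Import duty = 389956.80 × 24% = 93589.63
Buyer bears (B): 147.18 + 346.18 + 378.34 + 1558.71 = 2430.41
Landed cost (B) = invoice 389809.62 + 2430.41 + duty 93589.63 = 485829.66
Difference = |485734.59 − 485829.66| = 95.07

Supplier A is cheaper by CHF 95.07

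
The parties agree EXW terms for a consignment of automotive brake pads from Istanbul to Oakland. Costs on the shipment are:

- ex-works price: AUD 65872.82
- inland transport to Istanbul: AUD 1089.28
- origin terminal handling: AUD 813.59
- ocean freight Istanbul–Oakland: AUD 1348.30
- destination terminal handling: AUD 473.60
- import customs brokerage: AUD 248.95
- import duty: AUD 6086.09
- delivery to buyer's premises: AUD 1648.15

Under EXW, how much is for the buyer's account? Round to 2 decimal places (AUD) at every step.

Buyer's account: AUD 11707.96

EXW: the seller makes goods available at their premises; the buyer bears all onward costs.
Seller's account: goods 65872.82 = 65872.82
Buyer's account: inland to port 1089.28 + origin terminal 813.59 + freight 1348.30 + destination terminal 473.60 + brokerage 248.95 + duty 6086.09 + delivery 1648.15 = 11707.96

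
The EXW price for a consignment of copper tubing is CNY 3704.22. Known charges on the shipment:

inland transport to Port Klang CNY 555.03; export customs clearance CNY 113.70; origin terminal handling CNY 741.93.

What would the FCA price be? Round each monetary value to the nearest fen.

FCA price: CNY 4372.95

Not relevant to the conversion: origin terminal — on the buyer under both terms; not part of either seller's price.
From EXW to FCA, the seller additionally bears: inland to port, export clearance.
FCA price = 3704.22 + 555.03 + 113.70 = 4372.95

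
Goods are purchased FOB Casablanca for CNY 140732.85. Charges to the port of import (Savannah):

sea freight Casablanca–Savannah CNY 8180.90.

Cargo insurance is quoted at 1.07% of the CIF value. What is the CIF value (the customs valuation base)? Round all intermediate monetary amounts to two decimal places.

Let C be the CIF value. C = FOB price + freight + 1.07% × C
C − 1.07% × C = 140732.85 + 8180.90
0.9893 × C = 148913.75
C = 148913.75 / 0.9893 = 150524.36
Insurance premium = 1.07% × 150524.36 = 1610.61

CIF value: CNY 150524.36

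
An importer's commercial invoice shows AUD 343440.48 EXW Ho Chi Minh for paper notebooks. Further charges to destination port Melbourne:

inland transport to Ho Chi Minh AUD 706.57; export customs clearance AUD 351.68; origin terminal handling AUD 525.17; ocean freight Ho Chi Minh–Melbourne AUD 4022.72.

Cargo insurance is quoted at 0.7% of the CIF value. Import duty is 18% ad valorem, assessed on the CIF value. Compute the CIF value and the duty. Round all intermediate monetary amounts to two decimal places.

Let C be the CIF value. C = EXW price + pre-shipment costs + freight + 0.7% × C
C − 0.7% × C = 343440.48 + 706.57 + 351.68 + 525.17 + 4022.72
0.993 × C = 349046.62
C = 349046.62 / 0.993 = 351507.17
Insurance premium = 0.7% × 351507.17 = 2460.55
Import duty = 351507.17 × 18% = 63271.29

CIF value: AUD 351507.17; import duty: AUD 63271.29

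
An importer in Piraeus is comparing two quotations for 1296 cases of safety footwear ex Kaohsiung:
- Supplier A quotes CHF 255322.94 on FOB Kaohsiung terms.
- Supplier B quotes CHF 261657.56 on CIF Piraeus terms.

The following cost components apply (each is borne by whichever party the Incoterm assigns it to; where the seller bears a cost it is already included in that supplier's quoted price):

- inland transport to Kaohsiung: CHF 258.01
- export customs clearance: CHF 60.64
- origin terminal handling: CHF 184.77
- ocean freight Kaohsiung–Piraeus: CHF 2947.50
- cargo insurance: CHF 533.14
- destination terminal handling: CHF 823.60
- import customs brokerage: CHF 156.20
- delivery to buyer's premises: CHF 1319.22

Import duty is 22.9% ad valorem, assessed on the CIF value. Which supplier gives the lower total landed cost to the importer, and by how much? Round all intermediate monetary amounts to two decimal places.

Supplier A is cheaper by CHF 3507.54

Supplier A (FOB):
CIF value = FOB price + freight + insurance = 255322.94 + 2947.50 + 533.14 = 258803.58
Import duty = 258803.58 × 22.9% = 59266.02
Buyer bears (A): 2947.50 + 533.14 + 823.60 + 156.20 + 1319.22 = 5779.66
Landed cost (A) = invoice 255322.94 + 5779.66 + duty 59266.02 = 320368.62
Supplier B (CIF):
The CIF price already equals the CIF value: 261657.56
Import duty = 261657.56 × 22.9% = 59919.58
Buyer bears (B): 823.60 + 156.20 + 1319.22 = 2299.02
Landed cost (B) = invoice 261657.56 + 2299.02 + duty 59919.58 = 323876.16
Difference = |320368.62 − 323876.16| = 3507.54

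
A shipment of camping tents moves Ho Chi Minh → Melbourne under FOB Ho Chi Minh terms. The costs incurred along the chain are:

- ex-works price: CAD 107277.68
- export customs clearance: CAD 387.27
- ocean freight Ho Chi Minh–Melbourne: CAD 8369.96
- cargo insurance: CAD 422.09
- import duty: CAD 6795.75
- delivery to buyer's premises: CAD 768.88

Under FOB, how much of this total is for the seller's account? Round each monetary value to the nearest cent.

Seller's account: CAD 107664.95

FOB: the seller bears costs until goods are on board at the origin port; the buyer bears freight, insurance and all costs thereafter.
Seller's account: goods 107277.68 + export clearance 387.27 = 107664.95
Buyer's account: freight 8369.96 + insurance 422.09 + duty 6795.75 + delivery 768.88 = 16356.68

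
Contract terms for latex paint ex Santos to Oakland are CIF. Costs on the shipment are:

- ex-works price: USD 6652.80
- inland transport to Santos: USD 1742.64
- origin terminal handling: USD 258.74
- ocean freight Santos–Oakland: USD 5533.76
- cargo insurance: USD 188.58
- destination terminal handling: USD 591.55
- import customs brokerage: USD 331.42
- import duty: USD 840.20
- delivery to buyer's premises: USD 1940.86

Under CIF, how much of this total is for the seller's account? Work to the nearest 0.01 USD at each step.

CIF: the seller pays costs through ocean freight and marine insurance to the destination port.
Seller's account: goods 6652.80 + inland to port 1742.64 + origin terminal 258.74 + freight 5533.76 + insurance 188.58 = 14376.52
Buyer's account: destination terminal 591.55 + brokerage 331.42 + duty 840.20 + delivery 1940.86 = 3704.03

Seller's account: USD 14376.52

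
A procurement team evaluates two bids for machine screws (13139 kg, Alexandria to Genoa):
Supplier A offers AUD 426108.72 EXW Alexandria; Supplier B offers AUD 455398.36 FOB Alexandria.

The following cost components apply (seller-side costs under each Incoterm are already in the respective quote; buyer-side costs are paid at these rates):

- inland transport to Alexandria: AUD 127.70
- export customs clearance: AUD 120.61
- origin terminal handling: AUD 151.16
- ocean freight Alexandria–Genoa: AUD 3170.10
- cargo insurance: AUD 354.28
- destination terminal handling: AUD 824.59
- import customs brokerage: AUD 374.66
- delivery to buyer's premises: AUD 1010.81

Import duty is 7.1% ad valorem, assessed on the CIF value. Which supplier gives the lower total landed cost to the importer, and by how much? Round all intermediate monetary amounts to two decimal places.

Supplier A is cheaper by AUD 30941.37

Supplier A (EXW):
CIF value = EXW price + inland to port + export clearance + origin terminal + freight + insurance = 426108.72 + 127.70 + 120.61 + 151.16 + 3170.10 + 354.28 = 430032.57
Import duty = 430032.57 × 7.1% = 30532.31
Buyer bears (A): 127.70 + 120.61 + 151.16 + 3170.10 + 354.28 + 824.59 + 374.66 + 1010.81 = 6133.91
Landed cost (A) = invoice 426108.72 + 6133.91 + duty 30532.31 = 462774.94
Supplier B (FOB):
CIF value = FOB price + freight + insurance = 455398.36 + 3170.10 + 354.28 = 458922.74
Import duty = 458922.74 × 7.1% = 32583.51
Buyer bears (B): 3170.10 + 354.28 + 824.59 + 374.66 + 1010.81 = 5734.44
Landed cost (B) = invoice 455398.36 + 5734.44 + duty 32583.51 = 493716.31
Difference = |462774.94 − 493716.31| = 30941.37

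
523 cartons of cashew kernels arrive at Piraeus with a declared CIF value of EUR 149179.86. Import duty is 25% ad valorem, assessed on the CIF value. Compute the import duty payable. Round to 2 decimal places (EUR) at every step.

Import duty = 149179.86 × 25% = 37294.97

Import duty: EUR 37294.97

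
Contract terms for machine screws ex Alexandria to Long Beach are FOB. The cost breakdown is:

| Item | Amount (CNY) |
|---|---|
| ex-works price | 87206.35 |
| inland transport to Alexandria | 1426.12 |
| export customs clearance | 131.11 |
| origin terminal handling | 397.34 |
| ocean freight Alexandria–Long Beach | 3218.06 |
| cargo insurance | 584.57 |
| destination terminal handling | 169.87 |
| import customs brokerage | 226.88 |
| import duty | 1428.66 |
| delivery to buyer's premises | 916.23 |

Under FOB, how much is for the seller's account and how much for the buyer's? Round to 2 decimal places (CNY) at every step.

FOB: the seller bears costs until goods are on board at the origin port; the buyer bears freight, insurance and all costs thereafter.
Seller's account: goods 87206.35 + inland to port 1426.12 + export clearance 131.11 + origin terminal 397.34 = 89160.92
Buyer's account: freight 3218.06 + insurance 584.57 + destination terminal 169.87 + brokerage 226.88 + duty 1428.66 + delivery 916.23 = 6544.27

Seller: CNY 89160.92; buyer: CNY 6544.27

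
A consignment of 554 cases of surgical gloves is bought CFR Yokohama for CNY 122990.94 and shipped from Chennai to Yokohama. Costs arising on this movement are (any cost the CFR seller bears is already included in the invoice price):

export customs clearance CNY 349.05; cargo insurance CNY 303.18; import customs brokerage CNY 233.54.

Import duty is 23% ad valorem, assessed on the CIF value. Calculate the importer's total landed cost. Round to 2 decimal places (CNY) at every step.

CFR: the seller pays costs through ocean freight to the destination port, but not insurance.
Already in the invoice (seller's account under CFR): export clearance — exclude.
CIF value = CFR price + insurance = 122990.94 + 303.18 = 123294.12
Import duty = 123294.12 × 23% = 28357.65
Buyer bears: insurance 303.18 + brokerage 233.54 + duty 28357.65 = 28894.37
Landed cost = invoice 122990.94 + 28894.37 = 151885.31

Total landed cost: CNY 151885.31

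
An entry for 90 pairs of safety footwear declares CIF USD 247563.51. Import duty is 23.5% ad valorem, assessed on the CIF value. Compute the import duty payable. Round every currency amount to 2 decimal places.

Import duty: USD 58177.42

Import duty = 247563.51 × 23.5% = 58177.42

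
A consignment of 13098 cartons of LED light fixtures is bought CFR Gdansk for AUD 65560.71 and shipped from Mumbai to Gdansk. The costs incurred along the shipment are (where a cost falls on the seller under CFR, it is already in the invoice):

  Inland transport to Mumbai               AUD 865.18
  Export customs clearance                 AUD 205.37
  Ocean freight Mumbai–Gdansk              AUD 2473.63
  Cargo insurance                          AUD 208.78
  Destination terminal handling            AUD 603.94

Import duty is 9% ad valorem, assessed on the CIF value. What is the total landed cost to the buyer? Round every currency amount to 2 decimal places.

Total landed cost: AUD 72292.68

CFR: the seller pays costs through ocean freight to the destination port, but not insurance.
Already in the invoice (seller's account under CFR): inland to port, export clearance, freight — exclude.
CIF value = CFR price + insurance = 65560.71 + 208.78 = 65769.49
Import duty = 65769.49 × 9% = 5919.25
Buyer bears: insurance 208.78 + destination terminal 603.94 + duty 5919.25 = 6731.97
Landed cost = invoice 65560.71 + 6731.97 = 72292.68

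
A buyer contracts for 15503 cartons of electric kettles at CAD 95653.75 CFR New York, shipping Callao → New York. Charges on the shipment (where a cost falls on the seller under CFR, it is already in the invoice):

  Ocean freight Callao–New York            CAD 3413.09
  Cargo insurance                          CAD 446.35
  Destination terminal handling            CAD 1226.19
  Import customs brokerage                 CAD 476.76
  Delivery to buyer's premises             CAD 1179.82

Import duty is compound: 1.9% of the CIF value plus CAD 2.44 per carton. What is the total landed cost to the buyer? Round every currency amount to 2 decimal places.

Total landed cost: CAD 138636.09

CFR: the seller pays costs through ocean freight to the destination port, but not insurance.
Already in the invoice (seller's account under CFR): freight — exclude.
CIF value = CFR price + insurance = 95653.75 + 446.35 = 96100.10
Ad valorem component: 96100.10 × 1.9% = 1825.90
Specific component: 15503 × 2.44 = 37827.32
Import duty = 1825.90 + 37827.32 = 39653.22
Buyer bears: insurance 446.35 + destination terminal 1226.19 + brokerage 476.76 + delivery 1179.82 + duty 39653.22 = 42982.34
Landed cost = invoice 95653.75 + 42982.34 = 138636.09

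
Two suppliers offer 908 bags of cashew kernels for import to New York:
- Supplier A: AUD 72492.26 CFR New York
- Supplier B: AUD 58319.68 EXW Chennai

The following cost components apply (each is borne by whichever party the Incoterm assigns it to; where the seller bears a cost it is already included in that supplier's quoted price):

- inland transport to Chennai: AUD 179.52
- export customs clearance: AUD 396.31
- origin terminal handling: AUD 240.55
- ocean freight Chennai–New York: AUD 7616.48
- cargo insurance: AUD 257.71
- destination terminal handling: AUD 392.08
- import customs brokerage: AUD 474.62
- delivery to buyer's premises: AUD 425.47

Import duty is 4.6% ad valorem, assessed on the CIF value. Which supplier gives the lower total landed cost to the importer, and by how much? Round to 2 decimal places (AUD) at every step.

Supplier B is cheaper by AUD 6003.75

Supplier A (CFR):
CIF value = CFR price + insurance = 72492.26 + 257.71 = 72749.97
Import duty = 72749.97 × 4.6% = 3346.50
Buyer bears (A): 257.71 + 392.08 + 474.62 + 425.47 = 1549.88
Landed cost (A) = invoice 72492.26 + 1549.88 + duty 3346.50 = 77388.64
Supplier B (EXW):
CIF value = EXW price + inland to port + export clearance + origin terminal + freight + insurance = 58319.68 + 179.52 + 396.31 + 240.55 + 7616.48 + 257.71 = 67010.25
Import duty = 67010.25 × 4.6% = 3082.47
Buyer bears (B): 179.52 + 396.31 + 240.55 + 7616.48 + 257.71 + 392.08 + 474.62 + 425.47 = 9982.74
Landed cost (B) = invoice 58319.68 + 9982.74 + duty 3082.47 = 71384.89
Difference = |77388.64 − 71384.89| = 6003.75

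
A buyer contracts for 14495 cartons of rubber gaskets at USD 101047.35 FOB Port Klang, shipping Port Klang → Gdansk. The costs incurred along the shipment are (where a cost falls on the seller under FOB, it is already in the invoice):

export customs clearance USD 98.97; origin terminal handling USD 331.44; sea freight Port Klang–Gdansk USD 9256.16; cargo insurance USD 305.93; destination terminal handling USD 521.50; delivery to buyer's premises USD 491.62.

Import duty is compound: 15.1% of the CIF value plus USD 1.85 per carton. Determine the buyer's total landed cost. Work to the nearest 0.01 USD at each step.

Total landed cost: USD 155140.34

FOB: the seller bears costs until goods are on board at the origin port; the buyer bears freight, insurance and all costs thereafter.
Already in the invoice (seller's account under FOB): export clearance, origin terminal — exclude.
CIF value = FOB price + freight + insurance = 101047.35 + 9256.16 + 305.93 = 110609.44
Ad valorem component: 110609.44 × 15.1% = 16702.03
Specific component: 14495 × 1.85 = 26815.75
Import duty = 16702.03 + 26815.75 = 43517.78
Buyer bears: freight 9256.16 + insurance 305.93 + destination terminal 521.50 + delivery 491.62 + duty 43517.78 = 54092.99
Landed cost = invoice 101047.35 + 54092.99 = 155140.34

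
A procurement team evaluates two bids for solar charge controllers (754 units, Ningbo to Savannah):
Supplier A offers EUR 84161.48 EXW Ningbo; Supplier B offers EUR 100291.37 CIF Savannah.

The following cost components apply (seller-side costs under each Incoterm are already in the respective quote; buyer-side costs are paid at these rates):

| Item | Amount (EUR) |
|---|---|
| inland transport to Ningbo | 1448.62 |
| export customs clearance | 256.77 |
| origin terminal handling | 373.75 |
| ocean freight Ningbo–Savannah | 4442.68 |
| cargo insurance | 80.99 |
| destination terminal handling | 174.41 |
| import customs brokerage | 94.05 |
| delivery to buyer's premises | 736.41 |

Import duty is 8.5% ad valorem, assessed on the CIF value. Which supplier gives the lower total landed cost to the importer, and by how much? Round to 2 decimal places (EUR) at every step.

Supplier A is cheaper by EUR 10336.89

Supplier A (EXW):
CIF value = EXW price + inland to port + export clearance + origin terminal + freight + insurance = 84161.48 + 1448.62 + 256.77 + 373.75 + 4442.68 + 80.99 = 90764.29
Import duty = 90764.29 × 8.5% = 7714.96
Buyer bears (A): 1448.62 + 256.77 + 373.75 + 4442.68 + 80.99 + 174.41 + 94.05 + 736.41 = 7607.68
Landed cost (A) = invoice 84161.48 + 7607.68 + duty 7714.96 = 99484.12
Supplier B (CIF):
The CIF price already equals the CIF value: 100291.37
Import duty = 100291.37 × 8.5% = 8524.77
Buyer bears (B): 174.41 + 94.05 + 736.41 = 1004.87
Landed cost (B) = invoice 100291.37 + 1004.87 + duty 8524.77 = 109821.01
Difference = |99484.12 − 109821.01| = 10336.89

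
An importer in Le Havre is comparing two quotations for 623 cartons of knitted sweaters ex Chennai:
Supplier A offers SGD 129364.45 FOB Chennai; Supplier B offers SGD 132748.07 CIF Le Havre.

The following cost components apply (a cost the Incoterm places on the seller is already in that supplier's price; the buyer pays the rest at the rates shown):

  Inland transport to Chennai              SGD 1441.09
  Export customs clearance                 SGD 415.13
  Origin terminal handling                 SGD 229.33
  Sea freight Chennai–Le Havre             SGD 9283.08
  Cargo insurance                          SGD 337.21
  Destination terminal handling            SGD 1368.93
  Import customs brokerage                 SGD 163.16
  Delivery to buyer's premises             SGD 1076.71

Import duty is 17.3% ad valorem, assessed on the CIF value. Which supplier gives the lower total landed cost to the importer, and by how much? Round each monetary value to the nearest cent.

Supplier B is cheaper by SGD 7315.61

Supplier A (FOB):
CIF value = FOB price + freight + insurance = 129364.45 + 9283.08 + 337.21 = 138984.74
Import duty = 138984.74 × 17.3% = 24044.36
Buyer bears (A): 9283.08 + 337.21 + 1368.93 + 163.16 + 1076.71 = 12229.09
Landed cost (A) = invoice 129364.45 + 12229.09 + duty 24044.36 = 165637.90
Supplier B (CIF):
The CIF price already equals the CIF value: 132748.07
Import duty = 132748.07 × 17.3% = 22965.42
Buyer bears (B): 1368.93 + 163.16 + 1076.71 = 2608.80
Landed cost (B) = invoice 132748.07 + 2608.80 + duty 22965.42 = 158322.29
Difference = |165637.90 − 158322.29| = 7315.61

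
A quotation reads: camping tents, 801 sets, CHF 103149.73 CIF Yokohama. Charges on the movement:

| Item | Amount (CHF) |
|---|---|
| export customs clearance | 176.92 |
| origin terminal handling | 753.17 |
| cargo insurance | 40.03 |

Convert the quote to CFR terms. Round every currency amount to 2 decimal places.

Not relevant to the conversion: export clearance, origin terminal — on the seller under both CIF and CFR; already in the CIF price and stays in the CFR price.
From CIF to CFR, the seller no longer bears: insurance.
CFR price = 103149.73 − 40.03 = 103109.70

CFR price: CHF 103109.70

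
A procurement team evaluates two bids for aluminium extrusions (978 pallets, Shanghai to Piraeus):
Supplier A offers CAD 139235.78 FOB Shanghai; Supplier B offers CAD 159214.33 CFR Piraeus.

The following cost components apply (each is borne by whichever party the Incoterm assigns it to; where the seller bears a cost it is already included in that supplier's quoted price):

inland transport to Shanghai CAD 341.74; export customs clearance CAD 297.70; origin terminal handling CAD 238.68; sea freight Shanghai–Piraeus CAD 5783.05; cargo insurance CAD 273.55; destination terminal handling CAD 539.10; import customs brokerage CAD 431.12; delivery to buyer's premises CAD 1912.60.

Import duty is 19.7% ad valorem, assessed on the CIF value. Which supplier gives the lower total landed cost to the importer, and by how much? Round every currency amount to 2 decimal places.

Supplier A is cheaper by CAD 16992.01

Supplier A (FOB):
CIF value = FOB price + freight + insurance = 139235.78 + 5783.05 + 273.55 = 145292.38
Import duty = 145292.38 × 19.7% = 28622.60
Buyer bears (A): 5783.05 + 273.55 + 539.10 + 431.12 + 1912.60 = 8939.42
Landed cost (A) = invoice 139235.78 + 8939.42 + duty 28622.60 = 176797.80
Supplier B (CFR):
CIF value = CFR price + insurance = 159214.33 + 273.55 = 159487.88
Import duty = 159487.88 × 19.7% = 31419.11
Buyer bears (B): 273.55 + 539.10 + 431.12 + 1912.60 = 3156.37
Landed cost (B) = invoice 159214.33 + 3156.37 + duty 31419.11 = 193789.81
Difference = |176797.80 − 193789.81| = 16992.01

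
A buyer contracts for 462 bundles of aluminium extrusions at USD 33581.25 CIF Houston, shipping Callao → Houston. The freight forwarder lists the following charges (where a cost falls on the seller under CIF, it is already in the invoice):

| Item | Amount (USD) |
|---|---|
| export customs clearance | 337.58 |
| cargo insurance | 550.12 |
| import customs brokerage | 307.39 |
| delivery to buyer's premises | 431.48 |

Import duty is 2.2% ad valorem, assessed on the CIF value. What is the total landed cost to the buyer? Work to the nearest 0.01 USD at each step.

CIF: the seller pays costs through ocean freight and marine insurance to the destination port.
Already in the invoice (seller's account under CIF): export clearance, insurance — exclude.
The CIF price already equals the CIF value: 33581.25
Import duty = 33581.25 × 2.2% = 738.79
Buyer bears: brokerage 307.39 + delivery 431.48 + duty 738.79 = 1477.66
Landed cost = invoice 33581.25 + 1477.66 = 35058.91

Total landed cost: USD 35058.91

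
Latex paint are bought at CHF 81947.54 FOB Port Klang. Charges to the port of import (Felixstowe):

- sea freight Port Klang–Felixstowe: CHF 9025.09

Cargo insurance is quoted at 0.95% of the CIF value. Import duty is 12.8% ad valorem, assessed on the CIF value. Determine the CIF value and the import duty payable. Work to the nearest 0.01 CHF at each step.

CIF value: CHF 91845.16; import duty: CHF 11756.18

Let C be the CIF value. C = FOB price + freight + 0.95% × C
C − 0.95% × C = 81947.54 + 9025.09
0.9905 × C = 90972.63
C = 90972.63 / 0.9905 = 91845.16
Insurance premium = 0.95% × 91845.16 = 872.53
Import duty = 91845.16 × 12.8% = 11756.18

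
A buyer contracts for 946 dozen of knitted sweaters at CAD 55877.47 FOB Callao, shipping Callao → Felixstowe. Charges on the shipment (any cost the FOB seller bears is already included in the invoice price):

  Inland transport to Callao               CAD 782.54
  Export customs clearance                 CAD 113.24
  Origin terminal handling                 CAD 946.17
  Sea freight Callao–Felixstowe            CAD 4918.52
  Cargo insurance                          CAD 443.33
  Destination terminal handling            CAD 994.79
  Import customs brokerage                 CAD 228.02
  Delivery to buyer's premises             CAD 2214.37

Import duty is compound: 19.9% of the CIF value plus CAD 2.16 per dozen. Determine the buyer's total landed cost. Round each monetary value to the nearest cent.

FOB: the seller bears costs until goods are on board at the origin port; the buyer bears freight, insurance and all costs thereafter.
Already in the invoice (seller's account under FOB): inland to port, export clearance, origin terminal — exclude.
CIF value = FOB price + freight + insurance = 55877.47 + 4918.52 + 443.33 = 61239.32
Ad valorem component: 61239.32 × 19.9% = 12186.62
Specific component: 946 × 2.16 = 2043.36
Import duty = 12186.62 + 2043.36 = 14229.98
Buyer bears: freight 4918.52 + insurance 443.33 + destination terminal 994.79 + brokerage 228.02 + delivery 2214.37 + duty 14229.98 = 23029.01
Landed cost = invoice 55877.47 + 23029.01 = 78906.48

Total landed cost: CAD 78906.48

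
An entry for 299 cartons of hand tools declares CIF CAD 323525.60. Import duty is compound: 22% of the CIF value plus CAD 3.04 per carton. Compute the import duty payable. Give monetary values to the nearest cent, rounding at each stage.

Import duty: CAD 72084.59

Ad valorem component: 323525.60 × 22% = 71175.63
Specific component: 299 × 3.04 = 908.96
Import duty = 71175.63 + 908.96 = 72084.59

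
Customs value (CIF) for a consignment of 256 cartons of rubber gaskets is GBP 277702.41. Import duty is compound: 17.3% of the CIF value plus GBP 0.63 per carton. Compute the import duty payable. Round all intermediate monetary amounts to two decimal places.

Import duty: GBP 48203.80

Ad valorem component: 277702.41 × 17.3% = 48042.52
Specific component: 256 × 0.63 = 161.28
Import duty = 48042.52 + 161.28 = 48203.80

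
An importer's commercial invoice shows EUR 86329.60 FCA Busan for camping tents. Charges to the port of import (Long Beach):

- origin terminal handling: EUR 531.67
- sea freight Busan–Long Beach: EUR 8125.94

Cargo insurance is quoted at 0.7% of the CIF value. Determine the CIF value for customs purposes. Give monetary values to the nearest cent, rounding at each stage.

Let C be the CIF value. C = FCA price + pre-shipment costs + freight + 0.7% × C
C − 0.7% × C = 86329.60 + 531.67 + 8125.94
0.993 × C = 94987.21
C = 94987.21 / 0.993 = 95656.81
Insurance premium = 0.7% × 95656.81 = 669.60

CIF value: EUR 95656.81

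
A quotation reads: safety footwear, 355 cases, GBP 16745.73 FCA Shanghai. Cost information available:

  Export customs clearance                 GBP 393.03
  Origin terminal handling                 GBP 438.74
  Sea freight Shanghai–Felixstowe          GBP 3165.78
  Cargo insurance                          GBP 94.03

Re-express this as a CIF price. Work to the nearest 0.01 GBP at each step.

Not relevant to the conversion: export clearance — on the seller under both FCA and CIF; already in the FCA price and stays in the CIF price.
From FCA to CIF, the seller additionally bears: origin terminal, freight, insurance.
CIF price = 16745.73 + 438.74 + 3165.78 + 94.03 = 20444.28

CIF price: GBP 20444.28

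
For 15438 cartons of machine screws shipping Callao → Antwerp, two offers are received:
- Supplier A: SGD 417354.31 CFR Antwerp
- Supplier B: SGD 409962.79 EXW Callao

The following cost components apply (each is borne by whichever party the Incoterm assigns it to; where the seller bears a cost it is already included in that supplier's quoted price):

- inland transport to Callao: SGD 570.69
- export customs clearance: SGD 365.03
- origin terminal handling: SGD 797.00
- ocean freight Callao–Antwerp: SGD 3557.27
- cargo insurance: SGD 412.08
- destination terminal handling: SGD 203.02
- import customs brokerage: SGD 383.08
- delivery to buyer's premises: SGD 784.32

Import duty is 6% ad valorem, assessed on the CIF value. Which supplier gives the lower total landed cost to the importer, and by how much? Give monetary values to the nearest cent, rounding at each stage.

Supplier B is cheaper by SGD 2227.62

Supplier A (CFR):
CIF value = CFR price + insurance = 417354.31 + 412.08 = 417766.39
Import duty = 417766.39 × 6% = 25065.98
Buyer bears (A): 412.08 + 203.02 + 383.08 + 784.32 = 1782.50
Landed cost (A) = invoice 417354.31 + 1782.50 + duty 25065.98 = 444202.79
Supplier B (EXW):
CIF value = EXW price + inland to port + export clearance + origin terminal + freight + insurance = 409962.79 + 570.69 + 365.03 + 797.00 + 3557.27 + 412.08 = 415664.86
Import duty = 415664.86 × 6% = 24939.89
Buyer bears (B): 570.69 + 365.03 + 797.00 + 3557.27 + 412.08 + 203.02 + 383.08 + 784.32 = 7072.49
Landed cost (B) = invoice 409962.79 + 7072.49 + duty 24939.89 = 441975.17
Difference = |444202.79 − 441975.17| = 2227.62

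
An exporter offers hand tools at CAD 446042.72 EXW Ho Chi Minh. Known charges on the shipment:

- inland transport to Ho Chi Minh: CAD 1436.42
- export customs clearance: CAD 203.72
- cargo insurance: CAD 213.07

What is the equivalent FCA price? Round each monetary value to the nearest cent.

FCA price: CAD 447682.86

Not relevant to the conversion: insurance — on the buyer under both terms; not part of either seller's price.
From EXW to FCA, the seller additionally bears: inland to port, export clearance.
FCA price = 446042.72 + 1436.42 + 203.72 = 447682.86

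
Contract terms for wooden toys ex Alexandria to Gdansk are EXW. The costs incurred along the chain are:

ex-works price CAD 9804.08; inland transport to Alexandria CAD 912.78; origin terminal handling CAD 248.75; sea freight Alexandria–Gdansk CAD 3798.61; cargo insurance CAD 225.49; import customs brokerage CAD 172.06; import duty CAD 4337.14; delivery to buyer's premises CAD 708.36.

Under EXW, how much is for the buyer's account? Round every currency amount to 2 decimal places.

Buyer's account: CAD 10403.19

EXW: the seller makes goods available at their premises; the buyer bears all onward costs.
Seller's account: goods 9804.08 = 9804.08
Buyer's account: inland to port 912.78 + origin terminal 248.75 + freight 3798.61 + insurance 225.49 + brokerage 172.06 + duty 4337.14 + delivery 708.36 = 10403.19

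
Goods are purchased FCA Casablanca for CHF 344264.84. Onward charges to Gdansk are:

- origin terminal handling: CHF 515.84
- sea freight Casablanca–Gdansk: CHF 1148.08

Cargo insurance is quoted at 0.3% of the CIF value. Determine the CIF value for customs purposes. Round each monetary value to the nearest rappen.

CIF value: CHF 346969.67

Let C be the CIF value. C = FCA price + pre-shipment costs + freight + 0.3% × C
C − 0.3% × C = 344264.84 + 515.84 + 1148.08
0.997 × C = 345928.76
C = 345928.76 / 0.997 = 346969.67
Insurance premium = 0.3% × 346969.67 = 1040.91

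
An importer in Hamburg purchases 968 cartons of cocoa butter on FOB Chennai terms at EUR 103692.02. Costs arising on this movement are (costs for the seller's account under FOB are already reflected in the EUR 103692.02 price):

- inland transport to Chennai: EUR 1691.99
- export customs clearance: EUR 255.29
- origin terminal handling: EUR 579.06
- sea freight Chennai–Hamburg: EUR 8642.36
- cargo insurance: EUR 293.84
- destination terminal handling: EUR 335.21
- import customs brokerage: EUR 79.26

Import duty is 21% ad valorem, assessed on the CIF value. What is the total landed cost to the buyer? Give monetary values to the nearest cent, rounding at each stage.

FOB: the seller bears costs until goods are on board at the origin port; the buyer bears freight, insurance and all costs thereafter.
Already in the invoice (seller's account under FOB): inland to port, export clearance, origin terminal — exclude.
CIF value = FOB price + freight + insurance = 103692.02 + 8642.36 + 293.84 = 112628.22
Import duty = 112628.22 × 21% = 23651.93
Buyer bears: freight 8642.36 + insurance 293.84 + destination terminal 335.21 + brokerage 79.26 + duty 23651.93 = 33002.60
Landed cost = invoice 103692.02 + 33002.60 = 136694.62

Total landed cost: EUR 136694.62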